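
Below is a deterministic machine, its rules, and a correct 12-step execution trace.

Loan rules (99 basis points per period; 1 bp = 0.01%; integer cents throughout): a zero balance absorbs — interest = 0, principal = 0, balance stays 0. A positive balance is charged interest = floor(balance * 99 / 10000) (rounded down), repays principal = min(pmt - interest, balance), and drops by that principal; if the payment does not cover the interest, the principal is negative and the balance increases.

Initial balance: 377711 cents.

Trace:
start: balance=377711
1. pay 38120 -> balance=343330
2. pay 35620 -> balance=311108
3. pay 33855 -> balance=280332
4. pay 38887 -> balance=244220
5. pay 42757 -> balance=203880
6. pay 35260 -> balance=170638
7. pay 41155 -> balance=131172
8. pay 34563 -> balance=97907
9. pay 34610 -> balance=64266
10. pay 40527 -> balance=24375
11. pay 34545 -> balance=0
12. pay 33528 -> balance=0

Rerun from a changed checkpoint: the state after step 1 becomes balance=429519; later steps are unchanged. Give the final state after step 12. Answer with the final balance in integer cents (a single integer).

52497

state after step 1 := balance=429519
2. pay 35620 -> balance=398151
3. pay 33855 -> balance=368237
4. pay 38887 -> balance=332995
5. pay 42757 -> balance=293534
6. pay 35260 -> balance=261179
7. pay 41155 -> balance=222609
8. pay 34563 -> balance=190249
9. pay 34610 -> balance=157522
10. pay 40527 -> balance=118554
11. pay 34545 -> balance=85182
12. pay 33528 -> balance=52497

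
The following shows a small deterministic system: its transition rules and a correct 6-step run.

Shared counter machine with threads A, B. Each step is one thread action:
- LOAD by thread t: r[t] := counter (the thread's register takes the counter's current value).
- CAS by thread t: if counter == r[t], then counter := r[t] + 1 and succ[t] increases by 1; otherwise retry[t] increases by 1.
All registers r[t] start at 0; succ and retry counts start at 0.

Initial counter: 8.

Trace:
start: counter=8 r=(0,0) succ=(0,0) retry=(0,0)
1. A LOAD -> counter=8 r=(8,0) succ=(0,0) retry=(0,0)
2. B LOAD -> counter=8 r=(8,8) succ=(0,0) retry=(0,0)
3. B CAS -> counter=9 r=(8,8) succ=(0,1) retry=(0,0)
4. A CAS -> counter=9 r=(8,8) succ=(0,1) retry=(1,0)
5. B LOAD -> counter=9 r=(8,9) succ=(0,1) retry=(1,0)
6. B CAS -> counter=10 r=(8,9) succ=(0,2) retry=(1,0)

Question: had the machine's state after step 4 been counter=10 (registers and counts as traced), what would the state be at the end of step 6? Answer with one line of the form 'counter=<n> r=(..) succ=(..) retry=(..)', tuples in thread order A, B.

state after step 4 := counter=10 r=(8,8) succ=(0,1) retry=(1,0)
5. B LOAD -> counter=10 r=(8,10) succ=(0,1) retry=(1,0)
6. B CAS -> counter=11 r=(8,10) succ=(0,2) retry=(1,0)

counter=11 r=(8,10) succ=(0,2) retry=(1,0)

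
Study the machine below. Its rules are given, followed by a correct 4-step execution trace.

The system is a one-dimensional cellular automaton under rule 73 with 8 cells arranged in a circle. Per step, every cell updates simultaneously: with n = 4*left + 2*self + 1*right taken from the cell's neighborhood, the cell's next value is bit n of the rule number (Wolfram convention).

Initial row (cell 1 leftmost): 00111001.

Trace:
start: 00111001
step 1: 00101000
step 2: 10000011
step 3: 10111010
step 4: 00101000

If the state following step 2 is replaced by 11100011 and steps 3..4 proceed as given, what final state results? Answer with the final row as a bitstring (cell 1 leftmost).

state after step 2 := 11100011
step 3: 00101010
step 4: 10000000

10000000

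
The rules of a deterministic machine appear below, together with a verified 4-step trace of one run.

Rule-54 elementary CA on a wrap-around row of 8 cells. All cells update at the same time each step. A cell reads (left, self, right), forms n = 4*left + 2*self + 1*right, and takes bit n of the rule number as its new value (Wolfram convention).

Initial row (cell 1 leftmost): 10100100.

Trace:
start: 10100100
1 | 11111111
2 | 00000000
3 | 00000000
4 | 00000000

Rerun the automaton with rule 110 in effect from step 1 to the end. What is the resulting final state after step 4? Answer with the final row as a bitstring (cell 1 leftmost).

(re-executing steps 1..4 under rule 110; state before step 1: 10100100)
1 | 11101101
2 | 00111111
3 | 01100001
4 | 11100011

11100011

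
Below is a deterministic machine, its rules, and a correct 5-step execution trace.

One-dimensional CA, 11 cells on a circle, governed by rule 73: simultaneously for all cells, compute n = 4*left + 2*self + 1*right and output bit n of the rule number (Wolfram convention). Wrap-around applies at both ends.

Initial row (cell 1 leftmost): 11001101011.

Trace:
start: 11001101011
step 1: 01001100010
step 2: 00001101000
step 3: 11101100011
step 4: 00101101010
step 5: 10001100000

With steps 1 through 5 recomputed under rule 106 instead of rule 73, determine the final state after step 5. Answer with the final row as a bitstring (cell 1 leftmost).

01110011100

(re-executing steps 1..5 under rule 106; state before step 1: 11001101011)
step 1: 01011110110
step 2: 10110011110
step 3: 01110110011
step 4: 11011110111
step 5: 01110011100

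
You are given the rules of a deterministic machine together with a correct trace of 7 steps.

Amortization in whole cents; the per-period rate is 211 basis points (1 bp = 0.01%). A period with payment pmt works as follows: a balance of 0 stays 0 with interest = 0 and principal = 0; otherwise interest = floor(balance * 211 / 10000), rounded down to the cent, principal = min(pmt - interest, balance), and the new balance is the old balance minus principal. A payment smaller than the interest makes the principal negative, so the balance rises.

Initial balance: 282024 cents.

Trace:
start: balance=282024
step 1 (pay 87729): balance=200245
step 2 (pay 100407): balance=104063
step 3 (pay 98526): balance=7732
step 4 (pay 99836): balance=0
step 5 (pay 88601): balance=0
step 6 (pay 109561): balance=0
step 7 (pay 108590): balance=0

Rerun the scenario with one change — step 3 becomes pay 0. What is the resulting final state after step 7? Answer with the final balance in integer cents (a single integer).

(re-executing from step 3 with the substitution; state before step 3: balance=104063)
step 3 (pay 0): balance=106258
step 4 (pay 99836): balance=8664
step 5 (pay 88601): balance=0
step 6 (pay 109561): balance=0
step 7 (pay 108590): balance=0

0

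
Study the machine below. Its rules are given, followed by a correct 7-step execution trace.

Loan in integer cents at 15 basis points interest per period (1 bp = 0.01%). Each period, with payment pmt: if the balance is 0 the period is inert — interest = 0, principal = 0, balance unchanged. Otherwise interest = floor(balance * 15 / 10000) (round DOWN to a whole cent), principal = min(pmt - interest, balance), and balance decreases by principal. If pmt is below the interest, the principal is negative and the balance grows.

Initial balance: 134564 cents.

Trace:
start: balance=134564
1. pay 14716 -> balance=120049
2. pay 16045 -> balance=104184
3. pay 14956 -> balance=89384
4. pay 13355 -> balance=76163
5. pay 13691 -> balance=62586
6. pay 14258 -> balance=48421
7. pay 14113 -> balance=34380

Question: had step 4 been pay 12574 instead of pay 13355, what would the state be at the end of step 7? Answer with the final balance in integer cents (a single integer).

(re-executing from step 4 with the substitution; state before step 4: balance=89384)
4. pay 12574 -> balance=76944
5. pay 13691 -> balance=63368
6. pay 14258 -> balance=49205
7. pay 14113 -> balance=35165

35165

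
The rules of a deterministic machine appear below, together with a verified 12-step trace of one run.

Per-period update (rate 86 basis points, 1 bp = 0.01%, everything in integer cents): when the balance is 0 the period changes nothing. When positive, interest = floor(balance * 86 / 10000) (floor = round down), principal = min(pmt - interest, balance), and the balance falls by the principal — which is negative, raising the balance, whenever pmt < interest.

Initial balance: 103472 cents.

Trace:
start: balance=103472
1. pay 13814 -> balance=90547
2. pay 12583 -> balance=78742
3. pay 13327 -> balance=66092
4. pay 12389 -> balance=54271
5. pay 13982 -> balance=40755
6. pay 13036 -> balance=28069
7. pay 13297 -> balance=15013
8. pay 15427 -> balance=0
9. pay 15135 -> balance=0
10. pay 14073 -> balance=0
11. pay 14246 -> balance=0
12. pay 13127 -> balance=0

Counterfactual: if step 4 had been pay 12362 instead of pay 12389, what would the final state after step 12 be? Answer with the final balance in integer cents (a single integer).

(re-executing from step 4 with the substitution; state before step 4: balance=66092)
4. pay 12362 -> balance=54298
5. pay 13982 -> balance=40782
6. pay 13036 -> balance=28096
7. pay 13297 -> balance=15040
8. pay 15427 -> balance=0
9. pay 15135 -> balance=0
10. pay 14073 -> balance=0
11. pay 14246 -> balance=0
12. pay 13127 -> balance=0

0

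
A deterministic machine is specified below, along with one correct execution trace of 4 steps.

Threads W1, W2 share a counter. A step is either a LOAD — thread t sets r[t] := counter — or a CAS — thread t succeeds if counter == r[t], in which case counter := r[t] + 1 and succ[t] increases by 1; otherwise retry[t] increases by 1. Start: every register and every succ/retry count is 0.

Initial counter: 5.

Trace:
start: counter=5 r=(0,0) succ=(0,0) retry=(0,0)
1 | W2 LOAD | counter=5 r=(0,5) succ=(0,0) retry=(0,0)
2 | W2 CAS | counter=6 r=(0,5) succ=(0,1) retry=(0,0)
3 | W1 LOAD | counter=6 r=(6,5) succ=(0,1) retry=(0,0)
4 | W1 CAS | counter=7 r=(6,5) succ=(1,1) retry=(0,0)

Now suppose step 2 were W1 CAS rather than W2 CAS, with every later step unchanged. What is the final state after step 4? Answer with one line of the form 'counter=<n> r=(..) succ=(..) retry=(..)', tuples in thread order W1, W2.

counter=6 r=(5,5) succ=(1,0) retry=(1,0)

(re-executing from step 2 with the substitution; state before step 2: counter=5 r=(0,5) succ=(0,0) retry=(0,0))
2 | W1 CAS | counter=5 r=(0,5) succ=(0,0) retry=(1,0)
3 | W1 LOAD | counter=5 r=(5,5) succ=(0,0) retry=(1,0)
4 | W1 CAS | counter=6 r=(5,5) succ=(1,0) retry=(1,0)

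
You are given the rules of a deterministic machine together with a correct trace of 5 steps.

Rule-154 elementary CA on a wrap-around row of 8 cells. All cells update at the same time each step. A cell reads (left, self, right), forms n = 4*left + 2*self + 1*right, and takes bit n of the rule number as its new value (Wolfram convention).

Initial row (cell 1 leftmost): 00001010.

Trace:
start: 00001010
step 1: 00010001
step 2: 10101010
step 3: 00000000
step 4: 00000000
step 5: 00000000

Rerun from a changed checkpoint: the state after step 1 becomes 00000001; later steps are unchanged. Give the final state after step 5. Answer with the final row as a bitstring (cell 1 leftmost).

00000000

state after step 1 := 00000001
step 2: 10000010
step 3: 01000100
step 4: 10101010
step 5: 00000000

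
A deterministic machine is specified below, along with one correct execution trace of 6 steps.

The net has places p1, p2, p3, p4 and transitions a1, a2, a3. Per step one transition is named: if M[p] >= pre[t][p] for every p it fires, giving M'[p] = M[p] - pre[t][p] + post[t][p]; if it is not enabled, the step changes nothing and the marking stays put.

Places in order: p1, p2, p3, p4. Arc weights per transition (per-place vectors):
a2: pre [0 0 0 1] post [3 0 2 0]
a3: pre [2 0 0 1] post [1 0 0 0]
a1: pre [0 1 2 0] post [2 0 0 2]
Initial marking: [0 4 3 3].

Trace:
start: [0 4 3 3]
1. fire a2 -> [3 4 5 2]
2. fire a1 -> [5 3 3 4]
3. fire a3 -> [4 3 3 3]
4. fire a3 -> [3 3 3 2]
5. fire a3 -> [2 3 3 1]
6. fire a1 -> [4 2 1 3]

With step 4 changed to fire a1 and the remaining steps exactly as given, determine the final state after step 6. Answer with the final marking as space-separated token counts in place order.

5 2 1 4

(re-executing from step 4 with the substitution; state before step 4: [4 3 3 3])
4. fire a1 -> [6 2 1 5]
5. fire a3 -> [5 2 1 4]
6. fire a1 -> [5 2 1 4]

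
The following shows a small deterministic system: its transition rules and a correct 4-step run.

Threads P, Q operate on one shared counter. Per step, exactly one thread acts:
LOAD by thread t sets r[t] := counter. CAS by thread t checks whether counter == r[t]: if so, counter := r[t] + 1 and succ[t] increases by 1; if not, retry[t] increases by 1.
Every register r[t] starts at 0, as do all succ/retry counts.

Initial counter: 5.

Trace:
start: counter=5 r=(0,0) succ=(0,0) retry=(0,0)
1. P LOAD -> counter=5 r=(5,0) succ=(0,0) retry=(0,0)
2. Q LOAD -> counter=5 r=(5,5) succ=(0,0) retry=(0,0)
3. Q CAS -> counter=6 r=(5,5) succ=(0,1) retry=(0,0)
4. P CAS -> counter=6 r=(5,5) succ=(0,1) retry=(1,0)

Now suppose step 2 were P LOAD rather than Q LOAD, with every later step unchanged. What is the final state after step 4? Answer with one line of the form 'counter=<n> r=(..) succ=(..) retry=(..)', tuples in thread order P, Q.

(re-executing from step 2 with the substitution; state before step 2: counter=5 r=(5,0) succ=(0,0) retry=(0,0))
2. P LOAD -> counter=5 r=(5,0) succ=(0,0) retry=(0,0)
3. Q CAS -> counter=5 r=(5,0) succ=(0,0) retry=(0,1)
4. P CAS -> counter=6 r=(5,0) succ=(1,0) retry=(0,1)

counter=6 r=(5,0) succ=(1,0) retry=(0,1)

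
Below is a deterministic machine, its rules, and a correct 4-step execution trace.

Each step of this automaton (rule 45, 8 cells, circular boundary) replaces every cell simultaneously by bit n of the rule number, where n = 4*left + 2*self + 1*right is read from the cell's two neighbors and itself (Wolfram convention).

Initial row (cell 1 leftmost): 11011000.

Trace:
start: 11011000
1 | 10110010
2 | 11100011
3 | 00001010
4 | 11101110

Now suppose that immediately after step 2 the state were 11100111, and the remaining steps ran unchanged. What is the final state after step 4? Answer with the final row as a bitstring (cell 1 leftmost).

state after step 2 := 11100111
3 | 00000100
4 | 11110101

11110101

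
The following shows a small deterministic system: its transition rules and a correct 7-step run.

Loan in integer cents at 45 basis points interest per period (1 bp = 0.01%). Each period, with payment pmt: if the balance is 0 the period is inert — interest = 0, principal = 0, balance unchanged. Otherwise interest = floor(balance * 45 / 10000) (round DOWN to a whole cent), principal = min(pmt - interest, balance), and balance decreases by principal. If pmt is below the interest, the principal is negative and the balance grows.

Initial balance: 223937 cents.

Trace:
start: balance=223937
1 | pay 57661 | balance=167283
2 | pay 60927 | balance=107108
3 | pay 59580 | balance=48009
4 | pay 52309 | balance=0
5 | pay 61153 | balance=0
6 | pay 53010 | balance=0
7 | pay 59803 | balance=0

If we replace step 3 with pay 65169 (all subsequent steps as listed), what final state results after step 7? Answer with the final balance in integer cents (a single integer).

0

(re-executing from step 3 with the substitution; state before step 3: balance=107108)
3 | pay 65169 | balance=42420
4 | pay 52309 | balance=0
5 | pay 61153 | balance=0
6 | pay 53010 | balance=0
7 | pay 59803 | balance=0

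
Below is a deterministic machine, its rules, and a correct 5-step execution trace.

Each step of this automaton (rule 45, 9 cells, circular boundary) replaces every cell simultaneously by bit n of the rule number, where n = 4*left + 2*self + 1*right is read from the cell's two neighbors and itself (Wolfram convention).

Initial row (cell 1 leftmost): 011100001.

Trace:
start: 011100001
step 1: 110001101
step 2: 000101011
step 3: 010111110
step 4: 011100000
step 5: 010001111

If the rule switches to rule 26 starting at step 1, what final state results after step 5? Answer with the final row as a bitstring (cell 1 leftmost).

100100100

(re-executing steps 1..5 under rule 26; state before step 1: 011100001)
step 1: 010010010
step 2: 101101101
step 3: 001001001
step 4: 110110110
step 5: 100100100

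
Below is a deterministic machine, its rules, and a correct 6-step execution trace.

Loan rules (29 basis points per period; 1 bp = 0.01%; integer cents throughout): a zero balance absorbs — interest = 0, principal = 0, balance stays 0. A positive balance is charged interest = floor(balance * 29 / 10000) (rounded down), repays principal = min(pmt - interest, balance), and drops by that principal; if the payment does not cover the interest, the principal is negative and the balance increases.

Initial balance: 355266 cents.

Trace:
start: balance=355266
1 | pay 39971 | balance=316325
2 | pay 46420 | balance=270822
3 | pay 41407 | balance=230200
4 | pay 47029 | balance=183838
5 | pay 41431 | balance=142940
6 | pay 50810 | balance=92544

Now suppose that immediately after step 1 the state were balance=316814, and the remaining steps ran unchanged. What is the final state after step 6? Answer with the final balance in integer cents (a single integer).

93039

state after step 1 := balance=316814
2 | pay 46420 | balance=271312
3 | pay 41407 | balance=230691
4 | pay 47029 | balance=184331
5 | pay 41431 | balance=143434
6 | pay 50810 | balance=93039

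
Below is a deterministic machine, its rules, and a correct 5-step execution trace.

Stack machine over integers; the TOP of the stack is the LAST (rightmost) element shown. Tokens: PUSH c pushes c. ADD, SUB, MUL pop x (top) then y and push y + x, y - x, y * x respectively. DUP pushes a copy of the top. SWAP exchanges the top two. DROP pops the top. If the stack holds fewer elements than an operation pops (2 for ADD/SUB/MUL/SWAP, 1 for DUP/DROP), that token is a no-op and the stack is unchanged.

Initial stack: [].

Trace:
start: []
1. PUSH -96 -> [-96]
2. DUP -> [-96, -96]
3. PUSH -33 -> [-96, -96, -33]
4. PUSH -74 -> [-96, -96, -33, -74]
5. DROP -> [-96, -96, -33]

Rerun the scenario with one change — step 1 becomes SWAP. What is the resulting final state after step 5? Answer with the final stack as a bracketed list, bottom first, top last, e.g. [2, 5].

[-33]

(re-executing from step 1 with the substitution; state before step 1: [])
1. SWAP -> []
2. DUP -> []
3. PUSH -33 -> [-33]
4. PUSH -74 -> [-33, -74]
5. DROP -> [-33]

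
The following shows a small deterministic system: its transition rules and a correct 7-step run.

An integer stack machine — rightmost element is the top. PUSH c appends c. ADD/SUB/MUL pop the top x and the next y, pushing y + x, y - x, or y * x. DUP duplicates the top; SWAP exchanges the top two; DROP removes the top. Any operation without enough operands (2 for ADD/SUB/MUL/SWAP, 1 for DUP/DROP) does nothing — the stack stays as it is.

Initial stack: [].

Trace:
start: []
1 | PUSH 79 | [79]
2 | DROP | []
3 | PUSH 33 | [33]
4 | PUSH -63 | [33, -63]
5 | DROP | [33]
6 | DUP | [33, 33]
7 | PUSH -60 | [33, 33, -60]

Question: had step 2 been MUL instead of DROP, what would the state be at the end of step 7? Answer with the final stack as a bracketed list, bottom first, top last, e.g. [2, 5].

[79, 33, 33, -60]

(re-executing from step 2 with the substitution; state before step 2: [79])
2 | MUL | [79]
3 | PUSH 33 | [79, 33]
4 | PUSH -63 | [79, 33, -63]
5 | DROP | [79, 33]
6 | DUP | [79, 33, 33]
7 | PUSH -60 | [79, 33, 33, -60]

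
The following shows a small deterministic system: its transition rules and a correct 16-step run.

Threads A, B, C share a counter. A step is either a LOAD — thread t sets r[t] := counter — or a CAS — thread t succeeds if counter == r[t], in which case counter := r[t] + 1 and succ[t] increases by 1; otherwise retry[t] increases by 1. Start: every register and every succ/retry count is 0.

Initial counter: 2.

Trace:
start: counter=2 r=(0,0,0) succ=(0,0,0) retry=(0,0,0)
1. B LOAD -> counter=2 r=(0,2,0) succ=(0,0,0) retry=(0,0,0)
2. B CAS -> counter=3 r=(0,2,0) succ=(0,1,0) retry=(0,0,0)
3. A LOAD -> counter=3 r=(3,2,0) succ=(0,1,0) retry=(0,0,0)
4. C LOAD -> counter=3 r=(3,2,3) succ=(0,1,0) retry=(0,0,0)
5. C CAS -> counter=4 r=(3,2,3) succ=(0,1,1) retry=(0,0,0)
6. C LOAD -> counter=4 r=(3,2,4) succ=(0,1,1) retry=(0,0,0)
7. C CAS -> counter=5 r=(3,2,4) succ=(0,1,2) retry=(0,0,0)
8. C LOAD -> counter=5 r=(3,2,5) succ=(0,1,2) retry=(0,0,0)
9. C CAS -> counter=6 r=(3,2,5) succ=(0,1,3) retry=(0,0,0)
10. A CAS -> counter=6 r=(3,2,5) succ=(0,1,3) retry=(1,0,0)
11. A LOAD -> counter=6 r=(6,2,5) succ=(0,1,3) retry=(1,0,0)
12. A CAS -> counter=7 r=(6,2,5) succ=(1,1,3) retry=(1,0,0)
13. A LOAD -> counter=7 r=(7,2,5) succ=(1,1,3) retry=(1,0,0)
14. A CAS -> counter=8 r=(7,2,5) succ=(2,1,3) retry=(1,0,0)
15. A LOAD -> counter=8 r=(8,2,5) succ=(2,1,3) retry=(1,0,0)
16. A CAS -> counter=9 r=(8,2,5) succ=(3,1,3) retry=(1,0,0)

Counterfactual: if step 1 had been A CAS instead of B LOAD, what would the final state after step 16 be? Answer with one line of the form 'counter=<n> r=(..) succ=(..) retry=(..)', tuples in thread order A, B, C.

counter=8 r=(7,0,4) succ=(3,0,3) retry=(2,1,0)

(re-executing from step 1 with the substitution; state before step 1: counter=2 r=(0,0,0) succ=(0,0,0) retry=(0,0,0))
1. A CAS -> counter=2 r=(0,0,0) succ=(0,0,0) retry=(1,0,0)
2. B CAS -> counter=2 r=(0,0,0) succ=(0,0,0) retry=(1,1,0)
3. A LOAD -> counter=2 r=(2,0,0) succ=(0,0,0) retry=(1,1,0)
4. C LOAD -> counter=2 r=(2,0,2) succ=(0,0,0) retry=(1,1,0)
5. C CAS -> counter=3 r=(2,0,2) succ=(0,0,1) retry=(1,1,0)
6. C LOAD -> counter=3 r=(2,0,3) succ=(0,0,1) retry=(1,1,0)
7. C CAS -> counter=4 r=(2,0,3) succ=(0,0,2) retry=(1,1,0)
8. C LOAD -> counter=4 r=(2,0,4) succ=(0,0,2) retry=(1,1,0)
9. C CAS -> counter=5 r=(2,0,4) succ=(0,0,3) retry=(1,1,0)
10. A CAS -> counter=5 r=(2,0,4) succ=(0,0,3) retry=(2,1,0)
11. A LOAD -> counter=5 r=(5,0,4) succ=(0,0,3) retry=(2,1,0)
12. A CAS -> counter=6 r=(5,0,4) succ=(1,0,3) retry=(2,1,0)
13. A LOAD -> counter=6 r=(6,0,4) succ=(1,0,3) retry=(2,1,0)
14. A CAS -> counter=7 r=(6,0,4) succ=(2,0,3) retry=(2,1,0)
15. A LOAD -> counter=7 r=(7,0,4) succ=(2,0,3) retry=(2,1,0)
16. A CAS -> counter=8 r=(7,0,4) succ=(3,0,3) retry=(2,1,0)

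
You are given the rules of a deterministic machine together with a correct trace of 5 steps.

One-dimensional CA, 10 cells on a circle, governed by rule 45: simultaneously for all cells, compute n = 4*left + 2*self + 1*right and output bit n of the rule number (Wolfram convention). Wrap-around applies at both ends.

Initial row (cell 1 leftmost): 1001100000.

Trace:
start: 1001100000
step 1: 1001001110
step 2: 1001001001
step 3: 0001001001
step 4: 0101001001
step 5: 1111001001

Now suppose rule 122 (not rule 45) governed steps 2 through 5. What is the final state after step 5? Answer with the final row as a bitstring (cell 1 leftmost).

0001101100

(re-executing steps 2..5 under rule 122; state before step 2: 1001001110)
step 2: 0110111011
step 3: 1111101111
step 4: 0000111000
step 5: 0001101100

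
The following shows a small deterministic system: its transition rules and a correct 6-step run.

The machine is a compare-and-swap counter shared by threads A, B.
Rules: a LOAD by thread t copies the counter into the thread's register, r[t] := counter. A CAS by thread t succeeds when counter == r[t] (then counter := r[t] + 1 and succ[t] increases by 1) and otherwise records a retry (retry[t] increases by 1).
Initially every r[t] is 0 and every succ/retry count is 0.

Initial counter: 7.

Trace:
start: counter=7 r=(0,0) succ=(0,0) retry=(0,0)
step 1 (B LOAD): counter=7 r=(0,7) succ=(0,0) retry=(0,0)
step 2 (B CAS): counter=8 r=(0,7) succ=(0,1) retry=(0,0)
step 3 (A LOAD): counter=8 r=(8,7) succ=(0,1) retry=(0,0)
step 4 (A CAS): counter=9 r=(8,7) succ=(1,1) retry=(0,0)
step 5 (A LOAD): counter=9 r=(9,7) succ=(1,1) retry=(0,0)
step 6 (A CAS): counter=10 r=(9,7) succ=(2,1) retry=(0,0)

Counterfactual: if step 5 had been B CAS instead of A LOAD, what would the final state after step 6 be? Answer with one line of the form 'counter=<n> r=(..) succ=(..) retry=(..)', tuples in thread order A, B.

counter=9 r=(8,7) succ=(1,1) retry=(1,1)

(re-executing from step 5 with the substitution; state before step 5: counter=9 r=(8,7) succ=(1,1) retry=(0,0))
step 5 (B CAS): counter=9 r=(8,7) succ=(1,1) retry=(0,1)
step 6 (A CAS): counter=9 r=(8,7) succ=(1,1) retry=(1,1)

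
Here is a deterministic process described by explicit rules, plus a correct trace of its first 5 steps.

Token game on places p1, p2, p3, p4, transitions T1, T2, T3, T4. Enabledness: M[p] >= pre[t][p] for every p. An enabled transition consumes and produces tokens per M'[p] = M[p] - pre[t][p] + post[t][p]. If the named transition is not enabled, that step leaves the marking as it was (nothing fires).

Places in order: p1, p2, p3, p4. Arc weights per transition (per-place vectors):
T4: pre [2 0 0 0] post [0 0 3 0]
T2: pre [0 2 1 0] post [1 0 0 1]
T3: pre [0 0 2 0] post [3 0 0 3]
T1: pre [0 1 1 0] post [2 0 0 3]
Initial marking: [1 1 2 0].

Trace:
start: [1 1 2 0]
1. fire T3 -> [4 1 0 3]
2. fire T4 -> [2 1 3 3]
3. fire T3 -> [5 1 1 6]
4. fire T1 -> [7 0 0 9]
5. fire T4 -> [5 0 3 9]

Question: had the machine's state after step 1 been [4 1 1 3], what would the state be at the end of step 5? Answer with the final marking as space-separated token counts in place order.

state after step 1 := [4 1 1 3]
2. fire T4 -> [2 1 4 3]
3. fire T3 -> [5 1 2 6]
4. fire T1 -> [7 0 1 9]
5. fire T4 -> [5 0 4 9]

5 0 4 9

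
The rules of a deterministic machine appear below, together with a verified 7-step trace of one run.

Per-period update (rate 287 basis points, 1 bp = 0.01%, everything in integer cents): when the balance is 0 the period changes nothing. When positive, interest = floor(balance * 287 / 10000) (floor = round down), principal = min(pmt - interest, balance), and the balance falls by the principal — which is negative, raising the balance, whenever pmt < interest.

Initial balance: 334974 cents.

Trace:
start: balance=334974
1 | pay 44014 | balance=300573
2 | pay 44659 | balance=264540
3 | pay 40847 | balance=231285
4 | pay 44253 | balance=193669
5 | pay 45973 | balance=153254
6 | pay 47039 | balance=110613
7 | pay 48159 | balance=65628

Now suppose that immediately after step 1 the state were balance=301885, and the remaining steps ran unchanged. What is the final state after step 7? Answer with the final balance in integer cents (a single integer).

state after step 1 := balance=301885
2 | pay 44659 | balance=265890
3 | pay 40847 | balance=232674
4 | pay 44253 | balance=195098
5 | pay 45973 | balance=154724
6 | pay 47039 | balance=112125
7 | pay 48159 | balance=67183

67183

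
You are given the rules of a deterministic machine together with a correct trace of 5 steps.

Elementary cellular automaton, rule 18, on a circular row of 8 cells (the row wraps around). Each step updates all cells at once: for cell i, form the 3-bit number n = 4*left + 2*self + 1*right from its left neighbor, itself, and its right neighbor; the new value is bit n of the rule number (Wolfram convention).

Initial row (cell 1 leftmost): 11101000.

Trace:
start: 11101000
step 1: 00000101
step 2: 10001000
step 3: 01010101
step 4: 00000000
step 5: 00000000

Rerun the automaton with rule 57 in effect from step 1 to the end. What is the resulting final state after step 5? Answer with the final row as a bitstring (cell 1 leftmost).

(re-executing steps 1..5 under rule 57; state before step 1: 11101000)
step 1: 10010110
step 2: 01001101
step 3: 10101010
step 4: 01010101
step 5: 10101010

10101010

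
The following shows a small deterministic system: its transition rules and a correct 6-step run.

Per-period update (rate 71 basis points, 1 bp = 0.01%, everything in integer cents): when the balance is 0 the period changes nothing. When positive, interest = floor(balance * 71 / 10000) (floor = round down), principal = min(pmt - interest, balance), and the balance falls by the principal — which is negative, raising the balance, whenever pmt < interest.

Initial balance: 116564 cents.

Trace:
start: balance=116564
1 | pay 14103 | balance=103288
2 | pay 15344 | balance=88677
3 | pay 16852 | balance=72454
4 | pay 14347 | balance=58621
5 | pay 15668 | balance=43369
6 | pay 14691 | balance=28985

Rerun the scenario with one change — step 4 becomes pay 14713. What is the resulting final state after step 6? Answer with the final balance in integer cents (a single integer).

(re-executing from step 4 with the substitution; state before step 4: balance=72454)
4 | pay 14713 | balance=58255
5 | pay 15668 | balance=43000
6 | pay 14691 | balance=28614

28614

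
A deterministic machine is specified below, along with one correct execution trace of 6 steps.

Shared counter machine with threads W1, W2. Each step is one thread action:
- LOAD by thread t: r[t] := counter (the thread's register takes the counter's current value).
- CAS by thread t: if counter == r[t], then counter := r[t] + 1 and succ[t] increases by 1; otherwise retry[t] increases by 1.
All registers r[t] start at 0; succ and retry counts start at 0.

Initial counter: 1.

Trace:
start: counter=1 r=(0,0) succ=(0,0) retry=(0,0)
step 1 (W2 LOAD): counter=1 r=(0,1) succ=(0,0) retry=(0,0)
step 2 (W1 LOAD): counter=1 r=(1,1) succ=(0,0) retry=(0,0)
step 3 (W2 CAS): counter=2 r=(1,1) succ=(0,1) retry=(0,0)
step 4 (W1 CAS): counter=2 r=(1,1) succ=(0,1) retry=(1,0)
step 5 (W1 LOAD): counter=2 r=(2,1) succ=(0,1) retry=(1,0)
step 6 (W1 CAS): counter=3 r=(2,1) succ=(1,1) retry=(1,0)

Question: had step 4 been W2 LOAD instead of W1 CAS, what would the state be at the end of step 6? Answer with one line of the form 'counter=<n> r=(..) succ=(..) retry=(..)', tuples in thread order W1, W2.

counter=3 r=(2,2) succ=(1,1) retry=(0,0)

(re-executing from step 4 with the substitution; state before step 4: counter=2 r=(1,1) succ=(0,1) retry=(0,0))
step 4 (W2 LOAD): counter=2 r=(1,2) succ=(0,1) retry=(0,0)
step 5 (W1 LOAD): counter=2 r=(2,2) succ=(0,1) retry=(0,0)
step 6 (W1 CAS): counter=3 r=(2,2) succ=(1,1) retry=(0,0)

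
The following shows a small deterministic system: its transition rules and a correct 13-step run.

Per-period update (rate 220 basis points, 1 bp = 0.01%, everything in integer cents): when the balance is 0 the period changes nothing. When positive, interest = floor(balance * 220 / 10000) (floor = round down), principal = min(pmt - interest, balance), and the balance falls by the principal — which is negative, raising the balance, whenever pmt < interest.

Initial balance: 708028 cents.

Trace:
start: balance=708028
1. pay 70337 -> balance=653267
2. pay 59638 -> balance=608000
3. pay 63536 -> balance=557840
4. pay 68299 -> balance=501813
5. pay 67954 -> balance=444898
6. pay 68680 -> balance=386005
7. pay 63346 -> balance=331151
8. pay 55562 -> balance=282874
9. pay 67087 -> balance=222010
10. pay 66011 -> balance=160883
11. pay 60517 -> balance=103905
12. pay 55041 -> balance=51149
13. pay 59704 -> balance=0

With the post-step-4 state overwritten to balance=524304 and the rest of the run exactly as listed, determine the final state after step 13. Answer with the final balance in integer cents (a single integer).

19927

state after step 4 := balance=524304
5. pay 67954 -> balance=467884
6. pay 68680 -> balance=409497
7. pay 63346 -> balance=355159
8. pay 55562 -> balance=307410
9. pay 67087 -> balance=247086
10. pay 66011 -> balance=186510
11. pay 60517 -> balance=130096
12. pay 55041 -> balance=77917
13. pay 59704 -> balance=19927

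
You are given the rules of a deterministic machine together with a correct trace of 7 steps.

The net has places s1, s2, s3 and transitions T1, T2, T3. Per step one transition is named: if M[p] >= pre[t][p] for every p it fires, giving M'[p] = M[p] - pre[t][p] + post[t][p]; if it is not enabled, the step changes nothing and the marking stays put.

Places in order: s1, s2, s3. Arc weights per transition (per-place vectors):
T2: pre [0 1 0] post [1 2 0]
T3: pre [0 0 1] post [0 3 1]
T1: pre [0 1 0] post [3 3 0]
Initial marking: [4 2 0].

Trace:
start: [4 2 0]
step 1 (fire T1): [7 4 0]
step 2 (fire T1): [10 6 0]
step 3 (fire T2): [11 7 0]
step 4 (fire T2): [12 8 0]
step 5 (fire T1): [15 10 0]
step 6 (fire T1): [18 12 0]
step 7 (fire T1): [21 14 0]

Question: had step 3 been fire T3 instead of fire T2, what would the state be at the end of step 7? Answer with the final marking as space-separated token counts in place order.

20 13 0

(re-executing from step 3 with the substitution; state before step 3: [10 6 0])
step 3 (fire T3): [10 6 0]
step 4 (fire T2): [11 7 0]
step 5 (fire T1): [14 9 0]
step 6 (fire T1): [17 11 0]
step 7 (fire T1): [20 13 0]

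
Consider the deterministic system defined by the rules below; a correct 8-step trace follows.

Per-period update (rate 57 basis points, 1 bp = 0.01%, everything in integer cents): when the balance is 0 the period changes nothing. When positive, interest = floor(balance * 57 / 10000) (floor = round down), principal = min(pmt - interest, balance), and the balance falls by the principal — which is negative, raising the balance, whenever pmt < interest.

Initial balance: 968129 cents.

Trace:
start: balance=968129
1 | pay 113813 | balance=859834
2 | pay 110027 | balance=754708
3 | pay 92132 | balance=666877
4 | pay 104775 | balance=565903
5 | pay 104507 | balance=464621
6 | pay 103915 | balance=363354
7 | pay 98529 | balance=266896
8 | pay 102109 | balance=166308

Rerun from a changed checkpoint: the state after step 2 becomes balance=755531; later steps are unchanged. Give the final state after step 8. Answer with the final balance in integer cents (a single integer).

state after step 2 := balance=755531
3 | pay 92132 | balance=667705
4 | pay 104775 | balance=566735
5 | pay 104507 | balance=465458
6 | pay 103915 | balance=364196
7 | pay 98529 | balance=267742
8 | pay 102109 | balance=167159

167159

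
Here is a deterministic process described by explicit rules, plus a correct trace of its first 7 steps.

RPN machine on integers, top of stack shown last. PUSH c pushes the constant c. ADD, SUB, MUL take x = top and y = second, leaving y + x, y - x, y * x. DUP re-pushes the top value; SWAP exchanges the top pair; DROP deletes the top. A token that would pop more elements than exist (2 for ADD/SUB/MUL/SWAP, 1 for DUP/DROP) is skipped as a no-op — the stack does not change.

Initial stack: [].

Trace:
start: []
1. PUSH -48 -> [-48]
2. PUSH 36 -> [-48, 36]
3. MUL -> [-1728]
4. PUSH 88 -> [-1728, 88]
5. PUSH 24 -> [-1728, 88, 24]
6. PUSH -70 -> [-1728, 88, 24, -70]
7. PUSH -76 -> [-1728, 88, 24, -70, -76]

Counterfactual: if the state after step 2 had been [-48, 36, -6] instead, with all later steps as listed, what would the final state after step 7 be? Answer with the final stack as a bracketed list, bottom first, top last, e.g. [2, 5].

state after step 2 := [-48, 36, -6]
3. MUL -> [-48, -216]
4. PUSH 88 -> [-48, -216, 88]
5. PUSH 24 -> [-48, -216, 88, 24]
6. PUSH -70 -> [-48, -216, 88, 24, -70]
7. PUSH -76 -> [-48, -216, 88, 24, -70, -76]

[-48, -216, 88, 24, -70, -76]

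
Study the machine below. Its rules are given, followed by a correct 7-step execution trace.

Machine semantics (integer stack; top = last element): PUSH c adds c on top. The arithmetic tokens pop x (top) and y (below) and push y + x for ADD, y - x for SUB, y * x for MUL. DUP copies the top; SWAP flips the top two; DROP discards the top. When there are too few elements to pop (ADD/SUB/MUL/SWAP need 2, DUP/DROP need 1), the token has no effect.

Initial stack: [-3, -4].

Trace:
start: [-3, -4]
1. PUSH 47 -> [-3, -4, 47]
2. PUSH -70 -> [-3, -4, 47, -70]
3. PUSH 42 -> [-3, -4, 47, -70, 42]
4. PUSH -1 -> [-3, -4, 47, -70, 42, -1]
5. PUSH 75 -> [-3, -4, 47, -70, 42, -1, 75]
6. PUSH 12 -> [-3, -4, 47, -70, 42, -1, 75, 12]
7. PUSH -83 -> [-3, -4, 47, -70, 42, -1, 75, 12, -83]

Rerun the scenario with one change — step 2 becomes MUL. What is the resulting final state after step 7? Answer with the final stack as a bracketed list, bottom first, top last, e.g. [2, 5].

[-3, -188, 42, -1, 75, 12, -83]

(re-executing from step 2 with the substitution; state before step 2: [-3, -4, 47])
2. MUL -> [-3, -188]
3. PUSH 42 -> [-3, -188, 42]
4. PUSH -1 -> [-3, -188, 42, -1]
5. PUSH 75 -> [-3, -188, 42, -1, 75]
6. PUSH 12 -> [-3, -188, 42, -1, 75, 12]
7. PUSH -83 -> [-3, -188, 42, -1, 75, 12, -83]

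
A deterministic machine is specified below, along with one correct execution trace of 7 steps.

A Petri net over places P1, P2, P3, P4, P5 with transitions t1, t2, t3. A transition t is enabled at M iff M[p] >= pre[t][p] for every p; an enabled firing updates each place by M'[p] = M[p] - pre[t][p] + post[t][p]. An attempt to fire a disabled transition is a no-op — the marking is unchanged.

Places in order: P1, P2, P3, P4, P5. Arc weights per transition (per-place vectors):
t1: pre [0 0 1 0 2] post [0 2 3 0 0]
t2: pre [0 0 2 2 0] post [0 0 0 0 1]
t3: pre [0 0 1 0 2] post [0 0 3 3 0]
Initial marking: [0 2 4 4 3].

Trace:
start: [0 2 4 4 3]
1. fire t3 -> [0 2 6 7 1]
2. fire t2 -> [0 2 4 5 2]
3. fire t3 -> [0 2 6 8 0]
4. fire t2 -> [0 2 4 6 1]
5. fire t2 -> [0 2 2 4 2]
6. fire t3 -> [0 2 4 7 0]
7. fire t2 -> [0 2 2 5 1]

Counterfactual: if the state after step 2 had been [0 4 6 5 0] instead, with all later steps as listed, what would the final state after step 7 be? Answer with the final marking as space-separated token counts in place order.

0 4 2 2 1

state after step 2 := [0 4 6 5 0]
3. fire t3 -> [0 4 6 5 0]
4. fire t2 -> [0 4 4 3 1]
5. fire t2 -> [0 4 2 1 2]
6. fire t3 -> [0 4 4 4 0]
7. fire t2 -> [0 4 2 2 1]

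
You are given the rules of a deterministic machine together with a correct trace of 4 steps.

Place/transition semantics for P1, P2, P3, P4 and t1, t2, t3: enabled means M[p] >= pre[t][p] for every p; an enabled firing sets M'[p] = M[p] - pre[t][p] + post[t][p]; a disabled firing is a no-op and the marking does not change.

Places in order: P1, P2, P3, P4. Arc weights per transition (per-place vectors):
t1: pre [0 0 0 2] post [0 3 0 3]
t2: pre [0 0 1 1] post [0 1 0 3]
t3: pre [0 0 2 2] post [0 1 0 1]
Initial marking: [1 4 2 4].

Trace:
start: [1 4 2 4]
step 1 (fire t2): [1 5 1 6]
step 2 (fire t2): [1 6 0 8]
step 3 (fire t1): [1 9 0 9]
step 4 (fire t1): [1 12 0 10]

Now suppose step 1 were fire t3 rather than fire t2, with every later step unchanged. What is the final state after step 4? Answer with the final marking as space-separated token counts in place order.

(re-executing from step 1 with the substitution; state before step 1: [1 4 2 4])
step 1 (fire t3): [1 5 0 3]
step 2 (fire t2): [1 5 0 3]
step 3 (fire t1): [1 8 0 4]
step 4 (fire t1): [1 11 0 5]

1 11 0 5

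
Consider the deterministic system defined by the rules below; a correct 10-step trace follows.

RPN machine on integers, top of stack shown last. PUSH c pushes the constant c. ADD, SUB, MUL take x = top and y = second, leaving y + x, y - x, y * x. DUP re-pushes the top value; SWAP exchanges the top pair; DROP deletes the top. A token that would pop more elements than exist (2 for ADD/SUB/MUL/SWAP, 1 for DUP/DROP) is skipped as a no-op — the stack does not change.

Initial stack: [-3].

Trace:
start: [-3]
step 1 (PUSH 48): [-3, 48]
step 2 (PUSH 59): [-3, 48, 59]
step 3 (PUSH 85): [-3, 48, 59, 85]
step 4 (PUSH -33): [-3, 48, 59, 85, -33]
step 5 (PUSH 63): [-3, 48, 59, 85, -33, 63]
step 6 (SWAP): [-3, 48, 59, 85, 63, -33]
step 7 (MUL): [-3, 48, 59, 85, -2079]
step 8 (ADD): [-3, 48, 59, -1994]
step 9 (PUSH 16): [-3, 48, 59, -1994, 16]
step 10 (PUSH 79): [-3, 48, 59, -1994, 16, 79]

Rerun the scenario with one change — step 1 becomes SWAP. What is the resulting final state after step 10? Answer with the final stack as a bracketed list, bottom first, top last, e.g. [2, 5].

(re-executing from step 1 with the substitution; state before step 1: [-3])
step 1 (SWAP): [-3]
step 2 (PUSH 59): [-3, 59]
step 3 (PUSH 85): [-3, 59, 85]
step 4 (PUSH -33): [-3, 59, 85, -33]
step 5 (PUSH 63): [-3, 59, 85, -33, 63]
step 6 (SWAP): [-3, 59, 85, 63, -33]
step 7 (MUL): [-3, 59, 85, -2079]
step 8 (ADD): [-3, 59, -1994]
step 9 (PUSH 16): [-3, 59, -1994, 16]
step 10 (PUSH 79): [-3, 59, -1994, 16, 79]

[-3, 59, -1994, 16, 79]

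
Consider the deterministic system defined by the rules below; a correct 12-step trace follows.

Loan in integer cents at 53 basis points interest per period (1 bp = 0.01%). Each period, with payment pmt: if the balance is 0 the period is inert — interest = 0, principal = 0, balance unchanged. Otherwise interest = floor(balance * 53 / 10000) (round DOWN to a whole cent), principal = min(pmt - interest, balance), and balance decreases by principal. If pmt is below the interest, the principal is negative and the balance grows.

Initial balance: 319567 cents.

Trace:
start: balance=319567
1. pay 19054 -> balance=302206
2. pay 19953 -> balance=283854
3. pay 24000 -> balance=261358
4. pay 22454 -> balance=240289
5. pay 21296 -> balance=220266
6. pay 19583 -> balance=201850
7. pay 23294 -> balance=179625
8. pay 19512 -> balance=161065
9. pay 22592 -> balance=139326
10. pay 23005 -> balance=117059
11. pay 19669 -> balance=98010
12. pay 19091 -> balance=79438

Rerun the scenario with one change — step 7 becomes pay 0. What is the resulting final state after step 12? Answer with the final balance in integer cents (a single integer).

103355

(re-executing from step 7 with the substitution; state before step 7: balance=201850)
7. pay 0 -> balance=202919
8. pay 19512 -> balance=184482
9. pay 22592 -> balance=162867
10. pay 23005 -> balance=140725
11. pay 19669 -> balance=121801
12. pay 19091 -> balance=103355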